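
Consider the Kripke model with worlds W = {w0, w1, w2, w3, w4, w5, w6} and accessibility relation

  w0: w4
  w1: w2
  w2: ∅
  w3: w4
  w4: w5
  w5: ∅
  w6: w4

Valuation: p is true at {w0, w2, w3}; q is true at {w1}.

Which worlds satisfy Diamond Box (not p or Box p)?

{w0, w1, w3, w4, w6}

w0: successors {w4}; Box (not p or Box p) there: w4:T. ✓
w1: successors {w2}; Box (not p or Box p) there: w2:T. ✓
w2: no successors, so Diamond Box (not p or Box p) fails. ✗
w3: successors {w4}; Box (not p or Box p) there: w4:T. ✓
w4: successors {w5}; Box (not p or Box p) there: w5:T. ✓
w5: no successors, so Diamond Box (not p or Box p) fails. ✗
w6: successors {w4}; Box (not p or Box p) there: w4:T. ✓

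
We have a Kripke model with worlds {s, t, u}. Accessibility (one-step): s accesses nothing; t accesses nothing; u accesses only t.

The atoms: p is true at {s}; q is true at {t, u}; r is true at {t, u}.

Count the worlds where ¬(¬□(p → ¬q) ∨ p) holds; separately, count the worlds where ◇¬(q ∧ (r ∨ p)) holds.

For ¬(¬□(p → ¬q) ∨ p):
s: ¬□(p → ¬q) ∨ p is T. ✗
t: ¬□(p → ¬q) ∨ p is F. ✓
u: ¬□(p → ¬q) ∨ p is F. ✓
— 2 worlds.
For ◇¬(q ∧ (r ∨ p)):
s: no successors, so ◇¬(q ∧ (r ∨ p)) fails. ✗
t: no successors, so ◇¬(q ∧ (r ∨ p)) fails. ✗
u: successors {t}; ¬(q ∧ (r ∨ p)) there: t:F. ✗
— 0 worlds.

2 and 0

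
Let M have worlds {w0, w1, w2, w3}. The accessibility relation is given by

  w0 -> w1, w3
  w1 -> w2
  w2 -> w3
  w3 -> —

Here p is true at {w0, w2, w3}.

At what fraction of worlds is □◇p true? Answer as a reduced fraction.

1/2

w0: successors {w1, w3}; ◇p there: w1:T, w3:F. ✗
w1: successors {w2}; ◇p there: w2:T. ✓
w2: successors {w3}; ◇p there: w3:F. ✗
w3: no successors, so □◇p holds vacuously. ✓
That's 2 of 4 worlds, so 2/4 = 1/2.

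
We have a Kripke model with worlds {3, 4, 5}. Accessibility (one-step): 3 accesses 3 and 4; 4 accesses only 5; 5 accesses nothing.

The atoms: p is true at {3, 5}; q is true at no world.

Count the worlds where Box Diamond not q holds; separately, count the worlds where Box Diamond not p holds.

For Box Diamond not q:
3: successors {3, 4}; Diamond not q there: 3:T, 4:T. ✓
4: successors {5}; Diamond not q there: 5:F. ✗
5: no successors, so Box Diamond not q holds vacuously. ✓
— 2 worlds.
For Box Diamond not p:
3: successors {3, 4}; Diamond not p there: 3:T, 4:F. ✗
4: successors {5}; Diamond not p there: 5:F. ✗
5: no successors, so Box Diamond not p holds vacuously. ✓
— 1 world.

2 and 1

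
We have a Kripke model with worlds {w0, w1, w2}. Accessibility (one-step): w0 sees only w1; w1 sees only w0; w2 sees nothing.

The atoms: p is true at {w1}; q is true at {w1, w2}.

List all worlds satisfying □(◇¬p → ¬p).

w0: successors {w1}; ◇¬p → ¬p there: w1:F. ✗
w1: successors {w0}; ◇¬p → ¬p there: w0:T. ✓
w2: no successors, so □(◇¬p → ¬p) holds vacuously. ✓

{w1, w2}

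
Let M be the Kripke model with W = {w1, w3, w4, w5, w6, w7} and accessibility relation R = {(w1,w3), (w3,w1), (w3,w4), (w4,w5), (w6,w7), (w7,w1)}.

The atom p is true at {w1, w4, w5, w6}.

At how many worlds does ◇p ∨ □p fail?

2

w1: ◇p is F, □p is F. ✗
w3: ◇p is T, □p is T. ✓
w4: ◇p is T, □p is T. ✓
w5: ◇p is F, □p is T. ✓
w6: ◇p is F, □p is F. ✗
w7: ◇p is T, □p is T. ✓
Satisfying worlds: {w3, w4, w5, w7}.
So ◇p ∨ □p fails at the other 2 worlds.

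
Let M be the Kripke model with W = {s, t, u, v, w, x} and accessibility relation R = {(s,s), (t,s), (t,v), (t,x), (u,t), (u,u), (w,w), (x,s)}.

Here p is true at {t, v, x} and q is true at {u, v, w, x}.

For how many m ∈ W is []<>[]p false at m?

s: successors {s}; <>[]p there: s:F. ✗
t: successors {s, v, x}; <>[]p there: s:F, v:F, x:F. ✗
u: successors {t, u}; <>[]p there: t:T, u:F. ✗
v: no successors, so []<>[]p holds vacuously. ✓
w: successors {w}; <>[]p there: w:F. ✗
x: successors {s}; <>[]p there: s:F. ✗
Satisfying worlds: {v}.
So []<>[]p fails at the other 5 worlds.

5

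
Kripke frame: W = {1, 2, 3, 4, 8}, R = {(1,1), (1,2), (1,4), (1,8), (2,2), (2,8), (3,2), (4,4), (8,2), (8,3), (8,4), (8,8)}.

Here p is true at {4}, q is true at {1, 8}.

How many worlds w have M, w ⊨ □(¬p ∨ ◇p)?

5

1: successors {1, 2, 4, 8}; ¬p ∨ ◇p there: 1:T, 2:T, 4:T, 8:T. ✓
2: successors {2, 8}; ¬p ∨ ◇p there: 2:T, 8:T. ✓
3: successors {2}; ¬p ∨ ◇p there: 2:T. ✓
4: successors {4}; ¬p ∨ ◇p there: 4:T. ✓
8: successors {2, 3, 4, 8}; ¬p ∨ ◇p there: 2:T, 3:T, 4:T, 8:T. ✓
Satisfying worlds: {1, 2, 3, 4, 8}.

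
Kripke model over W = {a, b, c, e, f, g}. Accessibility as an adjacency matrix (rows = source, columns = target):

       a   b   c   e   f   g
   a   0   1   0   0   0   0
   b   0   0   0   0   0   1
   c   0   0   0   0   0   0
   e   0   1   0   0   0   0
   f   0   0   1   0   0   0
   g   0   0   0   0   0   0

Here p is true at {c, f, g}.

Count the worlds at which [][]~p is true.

a: successors {b}; []~p there: b:F. ✗
b: successors {g}; []~p there: g:T. ✓
c: no successors, so [][]~p holds vacuously. ✓
e: successors {b}; []~p there: b:F. ✗
f: successors {c}; []~p there: c:T. ✓
g: no successors, so [][]~p holds vacuously. ✓
Satisfying worlds: {b, c, f, g}.

4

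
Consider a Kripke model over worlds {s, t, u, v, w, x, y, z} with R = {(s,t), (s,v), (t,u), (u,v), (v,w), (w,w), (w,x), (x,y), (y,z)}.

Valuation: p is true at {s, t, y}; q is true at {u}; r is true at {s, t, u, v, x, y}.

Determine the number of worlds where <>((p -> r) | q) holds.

7

s: successors {t, v}; (p -> r) | q there: t:T, v:T. ✓
t: successors {u}; (p -> r) | q there: u:T. ✓
u: successors {v}; (p -> r) | q there: v:T. ✓
v: successors {w}; (p -> r) | q there: w:T. ✓
w: successors {w, x}; (p -> r) | q there: w:T, x:T. ✓
x: successors {y}; (p -> r) | q there: y:T. ✓
y: successors {z}; (p -> r) | q there: z:T. ✓
z: no successors, so <>((p -> r) | q) fails. ✗
Satisfying worlds: {s, t, u, v, w, x, y}.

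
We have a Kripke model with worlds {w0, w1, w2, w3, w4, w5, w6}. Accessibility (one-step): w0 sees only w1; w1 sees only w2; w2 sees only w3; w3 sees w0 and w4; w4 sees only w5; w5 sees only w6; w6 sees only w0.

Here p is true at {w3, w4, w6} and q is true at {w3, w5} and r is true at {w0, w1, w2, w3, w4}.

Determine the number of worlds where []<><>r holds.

w0: successors {w1}; <><>r there: w1:T. ✓
w1: successors {w2}; <><>r there: w2:T. ✓
w2: successors {w3}; <><>r there: w3:T. ✓
w3: successors {w0, w4}; <><>r there: w0:T, w4:F. ✗
w4: successors {w5}; <><>r there: w5:T. ✓
w5: successors {w6}; <><>r there: w6:T. ✓
w6: successors {w0}; <><>r there: w0:T. ✓
Satisfying worlds: {w0, w1, w2, w4, w5, w6}.

6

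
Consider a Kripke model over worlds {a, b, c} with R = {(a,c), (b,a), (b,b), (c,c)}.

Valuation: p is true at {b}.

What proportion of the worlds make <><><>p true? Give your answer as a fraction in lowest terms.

1/3

a: successors {c}; <><>p there: c:F. ✗
b: successors {a, b}; <><>p there: a:F, b:T. ✓
c: successors {c}; <><>p there: c:F. ✗
That's 1 of 3 worlds, so 1/3.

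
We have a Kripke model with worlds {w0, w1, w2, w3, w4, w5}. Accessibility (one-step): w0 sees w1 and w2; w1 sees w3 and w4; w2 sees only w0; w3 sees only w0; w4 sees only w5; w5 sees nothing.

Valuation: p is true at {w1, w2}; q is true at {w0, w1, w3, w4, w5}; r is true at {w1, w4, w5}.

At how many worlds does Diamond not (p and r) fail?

w0: successors {w1, w2}; not (p and r) there: w1:F, w2:T. ✓
w1: successors {w3, w4}; not (p and r) there: w3:T, w4:T. ✓
w2: successors {w0}; not (p and r) there: w0:T. ✓
w3: successors {w0}; not (p and r) there: w0:T. ✓
w4: successors {w5}; not (p and r) there: w5:T. ✓
w5: no successors, so Diamond not (p and r) fails. ✗
Satisfying worlds: {w0, w1, w2, w3, w4}.
So Diamond not (p and r) fails at the other 1 world.

1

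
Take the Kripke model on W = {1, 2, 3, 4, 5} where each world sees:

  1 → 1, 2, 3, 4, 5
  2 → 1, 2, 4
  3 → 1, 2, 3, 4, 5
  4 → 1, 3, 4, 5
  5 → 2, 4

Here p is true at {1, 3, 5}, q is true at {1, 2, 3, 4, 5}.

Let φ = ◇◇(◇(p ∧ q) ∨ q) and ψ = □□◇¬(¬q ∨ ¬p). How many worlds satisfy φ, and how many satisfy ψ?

5 and 0

For ◇◇(◇(p ∧ q) ∨ q):
1: successors {1, 2, 3, 4, 5}; ◇(◇(p ∧ q) ∨ q) there: 1:T, 2:T, 3:T, 4:T, 5:T. ✓
2: successors {1, 2, 4}; ◇(◇(p ∧ q) ∨ q) there: 1:T, 2:T, 4:T. ✓
3: successors {1, 2, 3, 4, 5}; ◇(◇(p ∧ q) ∨ q) there: 1:T, 2:T, 3:T, 4:T, 5:T. ✓
4: successors {1, 3, 4, 5}; ◇(◇(p ∧ q) ∨ q) there: 1:T, 3:T, 4:T, 5:T. ✓
5: successors {2, 4}; ◇(◇(p ∧ q) ∨ q) there: 2:T, 4:T. ✓
— 5 worlds.
For □□◇¬(¬q ∨ ¬p):
1: successors {1, 2, 3, 4, 5}; □◇¬(¬q ∨ ¬p) there: 1:F, 2:T, 3:F, 4:F, 5:T. ✗
2: successors {1, 2, 4}; □◇¬(¬q ∨ ¬p) there: 1:F, 2:T, 4:F. ✗
3: successors {1, 2, 3, 4, 5}; □◇¬(¬q ∨ ¬p) there: 1:F, 2:T, 3:F, 4:F, 5:T. ✗
4: successors {1, 3, 4, 5}; □◇¬(¬q ∨ ¬p) there: 1:F, 3:F, 4:F, 5:T. ✗
5: successors {2, 4}; □◇¬(¬q ∨ ¬p) there: 2:T, 4:F. ✗
— 0 worlds.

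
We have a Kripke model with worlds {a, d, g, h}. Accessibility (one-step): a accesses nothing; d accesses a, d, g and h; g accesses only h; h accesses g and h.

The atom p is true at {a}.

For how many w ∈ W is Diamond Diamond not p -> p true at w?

1

a: Diamond Diamond not p is F, p is T. ✓
d: Diamond Diamond not p is T, p is F. ✗
g: Diamond Diamond not p is T, p is F. ✗
h: Diamond Diamond not p is T, p is F. ✗
Satisfying worlds: {a}.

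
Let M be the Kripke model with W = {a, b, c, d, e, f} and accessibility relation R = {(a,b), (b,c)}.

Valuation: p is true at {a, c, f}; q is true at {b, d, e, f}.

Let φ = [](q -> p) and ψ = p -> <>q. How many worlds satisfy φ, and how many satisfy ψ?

For [](q -> p):
a: successors {b}; q -> p there: b:F. ✗
b: successors {c}; q -> p there: c:T. ✓
c: no successors, so [](q -> p) holds vacuously. ✓
d: no successors, so [](q -> p) holds vacuously. ✓
e: no successors, so [](q -> p) holds vacuously. ✓
f: no successors, so [](q -> p) holds vacuously. ✓
— 5 worlds.
For p -> <>q:
a: p is T, <>q is T. ✓
b: p is F, <>q is F. ✓
c: p is T, <>q is F. ✗
d: p is F, <>q is F. ✓
e: p is F, <>q is F. ✓
f: p is T, <>q is F. ✗
— 4 worlds.

5 and 4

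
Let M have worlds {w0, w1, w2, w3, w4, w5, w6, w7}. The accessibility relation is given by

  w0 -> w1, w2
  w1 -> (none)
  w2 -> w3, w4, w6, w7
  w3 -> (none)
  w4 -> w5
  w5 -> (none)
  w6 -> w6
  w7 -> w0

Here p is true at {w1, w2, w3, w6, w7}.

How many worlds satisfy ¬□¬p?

w0: □¬p is F. ✓
w1: □¬p is T. ✗
w2: □¬p is F. ✓
w3: □¬p is T. ✗
w4: □¬p is T. ✗
w5: □¬p is T. ✗
w6: □¬p is F. ✓
w7: □¬p is T. ✗
Satisfying worlds: {w0, w2, w6}.

3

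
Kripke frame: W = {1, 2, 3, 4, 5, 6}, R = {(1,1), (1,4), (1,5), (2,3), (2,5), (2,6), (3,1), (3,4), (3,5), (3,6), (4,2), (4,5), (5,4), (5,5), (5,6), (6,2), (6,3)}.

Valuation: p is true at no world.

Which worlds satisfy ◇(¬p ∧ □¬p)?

1: successors {1, 4, 5}; ¬p ∧ □¬p there: 1:T, 4:T, 5:T. ✓
2: successors {3, 5, 6}; ¬p ∧ □¬p there: 3:T, 5:T, 6:T. ✓
3: successors {1, 4, 5, 6}; ¬p ∧ □¬p there: 1:T, 4:T, 5:T, 6:T. ✓
4: successors {2, 5}; ¬p ∧ □¬p there: 2:T, 5:T. ✓
5: successors {4, 5, 6}; ¬p ∧ □¬p there: 4:T, 5:T, 6:T. ✓
6: successors {2, 3}; ¬p ∧ □¬p there: 2:T, 3:T. ✓

{1, 2, 3, 4, 5, 6}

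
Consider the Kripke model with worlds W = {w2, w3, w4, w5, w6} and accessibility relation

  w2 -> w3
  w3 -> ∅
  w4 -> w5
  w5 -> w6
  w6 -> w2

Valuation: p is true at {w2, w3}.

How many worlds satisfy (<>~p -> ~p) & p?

w2: <>~p -> ~p is T, p is T. ✓
w3: <>~p -> ~p is T, p is T. ✓
w4: <>~p -> ~p is T, p is F. ✗
w5: <>~p -> ~p is T, p is F. ✗
w6: <>~p -> ~p is T, p is F. ✗
Satisfying worlds: {w2, w3}.

2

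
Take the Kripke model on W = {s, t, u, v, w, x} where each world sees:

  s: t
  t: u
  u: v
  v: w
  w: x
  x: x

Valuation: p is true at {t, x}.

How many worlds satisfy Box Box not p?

s: successors {t}; Box not p there: t:T. ✓
t: successors {u}; Box not p there: u:T. ✓
u: successors {v}; Box not p there: v:T. ✓
v: successors {w}; Box not p there: w:F. ✗
w: successors {x}; Box not p there: x:F. ✗
x: successors {x}; Box not p there: x:F. ✗
Satisfying worlds: {s, t, u}.

3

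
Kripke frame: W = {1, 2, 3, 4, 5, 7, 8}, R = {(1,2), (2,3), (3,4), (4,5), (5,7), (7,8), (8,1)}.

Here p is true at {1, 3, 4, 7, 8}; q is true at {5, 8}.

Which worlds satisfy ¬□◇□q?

1: □◇□q is F. ✓
2: □◇□q is T. ✗
3: □◇□q is F. ✓
4: □◇□q is T. ✗
5: □◇□q is F. ✓
7: □◇□q is F. ✓
8: □◇□q is F. ✓

{1, 3, 5, 7, 8}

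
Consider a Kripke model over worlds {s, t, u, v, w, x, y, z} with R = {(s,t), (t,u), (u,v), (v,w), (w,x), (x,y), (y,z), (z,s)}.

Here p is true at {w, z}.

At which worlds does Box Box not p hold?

{s, t, v, w, y, z}

s: successors {t}; Box not p there: t:T. ✓
t: successors {u}; Box not p there: u:T. ✓
u: successors {v}; Box not p there: v:F. ✗
v: successors {w}; Box not p there: w:T. ✓
w: successors {x}; Box not p there: x:T. ✓
x: successors {y}; Box not p there: y:F. ✗
y: successors {z}; Box not p there: z:T. ✓
z: successors {s}; Box not p there: s:T. ✓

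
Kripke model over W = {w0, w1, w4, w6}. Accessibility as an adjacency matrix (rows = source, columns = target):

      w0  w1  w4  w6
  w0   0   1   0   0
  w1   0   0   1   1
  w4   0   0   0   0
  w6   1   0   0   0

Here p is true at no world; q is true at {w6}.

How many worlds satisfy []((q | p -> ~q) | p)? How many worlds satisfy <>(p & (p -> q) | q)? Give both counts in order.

For []((q | p -> ~q) | p):
w0: successors {w1}; (q | p -> ~q) | p there: w1:T. ✓
w1: successors {w4, w6}; (q | p -> ~q) | p there: w4:T, w6:F. ✗
w4: no successors, so []((q | p -> ~q) | p) holds vacuously. ✓
w6: successors {w0}; (q | p -> ~q) | p there: w0:T. ✓
— 3 worlds.
For <>(p & (p -> q) | q):
w0: successors {w1}; p & (p -> q) | q there: w1:F. ✗
w1: successors {w4, w6}; p & (p -> q) | q there: w4:F, w6:T. ✓
w4: no successors, so <>(p & (p -> q) | q) fails. ✗
w6: successors {w0}; p & (p -> q) | q there: w0:F. ✗
— 1 world.

3 and 1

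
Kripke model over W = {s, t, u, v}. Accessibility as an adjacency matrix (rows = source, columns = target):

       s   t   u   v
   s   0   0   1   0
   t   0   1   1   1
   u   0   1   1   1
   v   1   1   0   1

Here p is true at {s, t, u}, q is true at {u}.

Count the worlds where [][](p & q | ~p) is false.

s: successors {u}; [](p & q | ~p) there: u:F. ✗
t: successors {t, u, v}; [](p & q | ~p) there: t:F, u:F, v:F. ✗
u: successors {t, u, v}; [](p & q | ~p) there: t:F, u:F, v:F. ✗
v: successors {s, t, v}; [](p & q | ~p) there: s:T, t:F, v:F. ✗
Satisfying worlds: ∅.
So [][](p & q | ~p) fails at the other 4 worlds.

4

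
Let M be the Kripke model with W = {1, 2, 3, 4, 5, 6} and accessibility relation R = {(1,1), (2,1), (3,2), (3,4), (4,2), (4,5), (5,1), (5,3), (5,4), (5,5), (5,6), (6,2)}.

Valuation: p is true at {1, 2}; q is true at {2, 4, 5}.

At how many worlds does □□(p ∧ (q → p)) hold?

3

1: successors {1}; □(p ∧ (q → p)) there: 1:T. ✓
2: successors {1}; □(p ∧ (q → p)) there: 1:T. ✓
3: successors {2, 4}; □(p ∧ (q → p)) there: 2:T, 4:F. ✗
4: successors {2, 5}; □(p ∧ (q → p)) there: 2:T, 5:F. ✗
5: successors {1, 3, 4, 5, 6}; □(p ∧ (q → p)) there: 1:T, 3:F, 4:F, 5:F, 6:T. ✗
6: successors {2}; □(p ∧ (q → p)) there: 2:T. ✓
Satisfying worlds: {1, 2, 6}.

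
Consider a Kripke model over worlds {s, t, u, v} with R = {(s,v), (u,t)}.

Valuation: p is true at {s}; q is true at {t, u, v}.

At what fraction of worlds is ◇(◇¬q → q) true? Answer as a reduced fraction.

s: successors {v}; ◇¬q → q there: v:T. ✓
t: no successors, so ◇(◇¬q → q) fails. ✗
u: successors {t}; ◇¬q → q there: t:T. ✓
v: no successors, so ◇(◇¬q → q) fails. ✗
That's 2 of 4 worlds, so 2/4 = 1/2.

1/2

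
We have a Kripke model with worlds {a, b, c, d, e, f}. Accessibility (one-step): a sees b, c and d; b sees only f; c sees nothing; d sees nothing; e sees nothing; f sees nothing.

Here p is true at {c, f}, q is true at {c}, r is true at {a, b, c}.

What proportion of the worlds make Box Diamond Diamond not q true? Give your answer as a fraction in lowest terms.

2/3

a: successors {b, c, d}; Diamond Diamond not q there: b:F, c:F, d:F. ✗
b: successors {f}; Diamond Diamond not q there: f:F. ✗
c: no successors, so Box Diamond Diamond not q holds vacuously. ✓
d: no successors, so Box Diamond Diamond not q holds vacuously. ✓
e: no successors, so Box Diamond Diamond not q holds vacuously. ✓
f: no successors, so Box Diamond Diamond not q holds vacuously. ✓
That's 4 of 6 worlds, so 4/6 = 2/3.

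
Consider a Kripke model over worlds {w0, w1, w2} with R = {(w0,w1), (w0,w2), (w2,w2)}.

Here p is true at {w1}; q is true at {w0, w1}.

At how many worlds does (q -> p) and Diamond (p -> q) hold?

1

w0: q -> p is F, Diamond (p -> q) is T. ✗
w1: q -> p is T, Diamond (p -> q) is F. ✗
w2: q -> p is T, Diamond (p -> q) is T. ✓
Satisfying worlds: {w2}.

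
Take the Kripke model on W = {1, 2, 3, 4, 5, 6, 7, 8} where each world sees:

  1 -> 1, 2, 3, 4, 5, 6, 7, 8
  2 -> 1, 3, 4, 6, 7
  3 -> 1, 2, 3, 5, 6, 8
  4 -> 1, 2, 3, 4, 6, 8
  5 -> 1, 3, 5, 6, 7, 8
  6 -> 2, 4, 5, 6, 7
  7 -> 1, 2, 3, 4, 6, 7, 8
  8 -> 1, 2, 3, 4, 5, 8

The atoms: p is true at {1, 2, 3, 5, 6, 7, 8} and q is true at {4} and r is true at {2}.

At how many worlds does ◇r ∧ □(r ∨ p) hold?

1: ◇r is T, □(r ∨ p) is F. ✗
2: ◇r is F, □(r ∨ p) is F. ✗
3: ◇r is T, □(r ∨ p) is T. ✓
4: ◇r is T, □(r ∨ p) is F. ✗
5: ◇r is F, □(r ∨ p) is T. ✗
6: ◇r is T, □(r ∨ p) is F. ✗
7: ◇r is T, □(r ∨ p) is F. ✗
8: ◇r is T, □(r ∨ p) is F. ✗
Satisfying worlds: {3}.

1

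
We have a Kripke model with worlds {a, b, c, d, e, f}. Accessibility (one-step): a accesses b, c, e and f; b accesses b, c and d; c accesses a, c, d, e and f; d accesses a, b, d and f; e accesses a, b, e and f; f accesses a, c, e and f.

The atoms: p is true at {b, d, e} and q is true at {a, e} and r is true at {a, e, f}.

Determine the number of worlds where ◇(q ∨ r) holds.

a: successors {b, c, e, f}; q ∨ r there: b:F, c:F, e:T, f:T. ✓
b: successors {b, c, d}; q ∨ r there: b:F, c:F, d:F. ✗
c: successors {a, c, d, e, f}; q ∨ r there: a:T, c:F, d:F, e:T, f:T. ✓
d: successors {a, b, d, f}; q ∨ r there: a:T, b:F, d:F, f:T. ✓
e: successors {a, b, e, f}; q ∨ r there: a:T, b:F, e:T, f:T. ✓
f: successors {a, c, e, f}; q ∨ r there: a:T, c:F, e:T, f:T. ✓
Satisfying worlds: {a, c, d, e, f}.

5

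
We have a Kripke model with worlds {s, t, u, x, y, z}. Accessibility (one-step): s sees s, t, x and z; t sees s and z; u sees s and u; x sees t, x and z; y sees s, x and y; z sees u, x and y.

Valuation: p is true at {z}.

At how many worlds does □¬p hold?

3

s: successors {s, t, x, z}; ¬p there: s:T, t:T, x:T, z:F. ✗
t: successors {s, z}; ¬p there: s:T, z:F. ✗
u: successors {s, u}; ¬p there: s:T, u:T. ✓
x: successors {t, x, z}; ¬p there: t:T, x:T, z:F. ✗
y: successors {s, x, y}; ¬p there: s:T, x:T, y:T. ✓
z: successors {u, x, y}; ¬p there: u:T, x:T, y:T. ✓
Satisfying worlds: {u, y, z}.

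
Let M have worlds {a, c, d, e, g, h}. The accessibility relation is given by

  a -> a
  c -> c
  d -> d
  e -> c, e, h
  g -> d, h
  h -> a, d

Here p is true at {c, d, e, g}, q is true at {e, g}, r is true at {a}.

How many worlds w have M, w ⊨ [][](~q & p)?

a: successors {a}; [](~q & p) there: a:F. ✗
c: successors {c}; [](~q & p) there: c:T. ✓
d: successors {d}; [](~q & p) there: d:T. ✓
e: successors {c, e, h}; [](~q & p) there: c:T, e:F, h:F. ✗
g: successors {d, h}; [](~q & p) there: d:T, h:F. ✗
h: successors {a, d}; [](~q & p) there: a:F, d:T. ✗
Satisfying worlds: {c, d}.

2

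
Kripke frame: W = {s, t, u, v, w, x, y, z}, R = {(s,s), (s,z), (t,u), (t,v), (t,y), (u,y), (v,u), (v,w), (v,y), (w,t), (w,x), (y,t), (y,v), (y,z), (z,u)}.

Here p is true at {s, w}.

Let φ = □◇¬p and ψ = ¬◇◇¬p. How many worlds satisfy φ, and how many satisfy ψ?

For □◇¬p:
s: successors {s, z}; ◇¬p there: s:T, z:T. ✓
t: successors {u, v, y}; ◇¬p there: u:T, v:T, y:T. ✓
u: successors {y}; ◇¬p there: y:T. ✓
v: successors {u, w, y}; ◇¬p there: u:T, w:T, y:T. ✓
w: successors {t, x}; ◇¬p there: t:T, x:F. ✗
x: no successors, so □◇¬p holds vacuously. ✓
y: successors {t, v, z}; ◇¬p there: t:T, v:T, z:T. ✓
z: successors {u}; ◇¬p there: u:T. ✓
— 7 worlds.
For ¬◇◇¬p:
s: ◇◇¬p is T. ✗
t: ◇◇¬p is T. ✗
u: ◇◇¬p is T. ✗
v: ◇◇¬p is T. ✗
w: ◇◇¬p is T. ✗
x: ◇◇¬p is F. ✓
y: ◇◇¬p is T. ✗
z: ◇◇¬p is T. ✗
— 1 world.

7 and 1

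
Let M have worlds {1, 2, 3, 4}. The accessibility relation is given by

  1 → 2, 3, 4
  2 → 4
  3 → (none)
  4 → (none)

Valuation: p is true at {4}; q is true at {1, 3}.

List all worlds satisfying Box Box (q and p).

{2, 3, 4}

1: successors {2, 3, 4}; Box (q and p) there: 2:F, 3:T, 4:T. ✗
2: successors {4}; Box (q and p) there: 4:T. ✓
3: no successors, so Box Box (q and p) holds vacuously. ✓
4: no successors, so Box Box (q and p) holds vacuously. ✓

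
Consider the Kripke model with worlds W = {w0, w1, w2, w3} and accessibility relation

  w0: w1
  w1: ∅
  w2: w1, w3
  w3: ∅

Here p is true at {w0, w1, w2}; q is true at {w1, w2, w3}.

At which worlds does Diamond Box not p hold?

w0: successors {w1}; Box not p there: w1:T. ✓
w1: no successors, so Diamond Box not p fails. ✗
w2: successors {w1, w3}; Box not p there: w1:T, w3:T. ✓
w3: no successors, so Diamond Box not p fails. ✗

{w0, w2}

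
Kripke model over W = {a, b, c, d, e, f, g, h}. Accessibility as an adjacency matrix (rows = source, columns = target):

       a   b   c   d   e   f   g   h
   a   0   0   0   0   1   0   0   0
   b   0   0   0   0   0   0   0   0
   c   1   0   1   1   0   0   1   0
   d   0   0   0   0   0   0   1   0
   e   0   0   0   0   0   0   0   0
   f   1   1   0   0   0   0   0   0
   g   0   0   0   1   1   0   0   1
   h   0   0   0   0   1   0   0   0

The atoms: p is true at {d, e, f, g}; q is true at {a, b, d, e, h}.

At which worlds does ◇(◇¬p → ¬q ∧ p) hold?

a: successors {e}; ◇¬p → ¬q ∧ p there: e:T. ✓
b: no successors, so ◇(◇¬p → ¬q ∧ p) fails. ✗
c: successors {a, c, d, g}; ◇¬p → ¬q ∧ p there: a:T, c:F, d:T, g:T. ✓
d: successors {g}; ◇¬p → ¬q ∧ p there: g:T. ✓
e: no successors, so ◇(◇¬p → ¬q ∧ p) fails. ✗
f: successors {a, b}; ◇¬p → ¬q ∧ p there: a:T, b:T. ✓
g: successors {d, e, h}; ◇¬p → ¬q ∧ p there: d:T, e:T, h:T. ✓
h: successors {e}; ◇¬p → ¬q ∧ p there: e:T. ✓

{a, c, d, f, g, h}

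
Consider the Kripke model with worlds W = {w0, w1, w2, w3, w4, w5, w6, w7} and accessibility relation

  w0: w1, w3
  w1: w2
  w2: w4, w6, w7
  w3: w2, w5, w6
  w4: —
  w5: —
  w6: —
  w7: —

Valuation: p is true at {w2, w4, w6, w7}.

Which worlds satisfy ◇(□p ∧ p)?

w0: successors {w1, w3}; □p ∧ p there: w1:F, w3:F. ✗
w1: successors {w2}; □p ∧ p there: w2:T. ✓
w2: successors {w4, w6, w7}; □p ∧ p there: w4:T, w6:T, w7:T. ✓
w3: successors {w2, w5, w6}; □p ∧ p there: w2:T, w5:F, w6:T. ✓
w4: no successors, so ◇(□p ∧ p) fails. ✗
w5: no successors, so ◇(□p ∧ p) fails. ✗
w6: no successors, so ◇(□p ∧ p) fails. ✗
w7: no successors, so ◇(□p ∧ p) fails. ✗

{w1, w2, w3}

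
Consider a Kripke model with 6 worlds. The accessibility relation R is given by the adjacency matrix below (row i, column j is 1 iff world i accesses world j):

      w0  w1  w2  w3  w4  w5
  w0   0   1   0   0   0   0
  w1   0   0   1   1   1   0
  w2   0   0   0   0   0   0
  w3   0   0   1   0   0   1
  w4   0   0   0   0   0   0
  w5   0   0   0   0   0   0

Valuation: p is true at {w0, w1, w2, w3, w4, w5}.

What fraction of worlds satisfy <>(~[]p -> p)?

1/2

w0: successors {w1}; ~[]p -> p there: w1:T. ✓
w1: successors {w2, w3, w4}; ~[]p -> p there: w2:T, w3:T, w4:T. ✓
w2: no successors, so <>(~[]p -> p) fails. ✗
w3: successors {w2, w5}; ~[]p -> p there: w2:T, w5:T. ✓
w4: no successors, so <>(~[]p -> p) fails. ✗
w5: no successors, so <>(~[]p -> p) fails. ✗
That's 3 of 6 worlds, so 3/6 = 1/2.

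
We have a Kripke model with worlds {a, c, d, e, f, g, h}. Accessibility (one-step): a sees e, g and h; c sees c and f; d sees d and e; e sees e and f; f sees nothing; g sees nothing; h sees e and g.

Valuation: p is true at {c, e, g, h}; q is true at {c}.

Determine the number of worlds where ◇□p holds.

4

a: successors {e, g, h}; □p there: e:F, g:T, h:T. ✓
c: successors {c, f}; □p there: c:F, f:T. ✓
d: successors {d, e}; □p there: d:F, e:F. ✗
e: successors {e, f}; □p there: e:F, f:T. ✓
f: no successors, so ◇□p fails. ✗
g: no successors, so ◇□p fails. ✗
h: successors {e, g}; □p there: e:F, g:T. ✓
Satisfying worlds: {a, c, e, h}.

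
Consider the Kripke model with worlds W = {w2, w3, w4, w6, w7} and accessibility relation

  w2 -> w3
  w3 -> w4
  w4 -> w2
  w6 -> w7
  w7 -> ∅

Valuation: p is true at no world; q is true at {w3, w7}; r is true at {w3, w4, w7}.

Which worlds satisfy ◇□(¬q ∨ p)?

w2: successors {w3}; □(¬q ∨ p) there: w3:T. ✓
w3: successors {w4}; □(¬q ∨ p) there: w4:T. ✓
w4: successors {w2}; □(¬q ∨ p) there: w2:F. ✗
w6: successors {w7}; □(¬q ∨ p) there: w7:T. ✓
w7: no successors, so ◇□(¬q ∨ p) fails. ✗

{w2, w3, w6}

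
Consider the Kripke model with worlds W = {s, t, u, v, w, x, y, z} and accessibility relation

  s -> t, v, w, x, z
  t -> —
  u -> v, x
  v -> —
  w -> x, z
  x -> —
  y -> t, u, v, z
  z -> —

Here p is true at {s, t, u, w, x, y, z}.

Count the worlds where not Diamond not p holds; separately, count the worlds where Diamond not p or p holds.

For not Diamond not p:
s: Diamond not p is T. ✗
t: Diamond not p is F. ✓
u: Diamond not p is T. ✗
v: Diamond not p is F. ✓
w: Diamond not p is F. ✓
x: Diamond not p is F. ✓
y: Diamond not p is T. ✗
z: Diamond not p is F. ✓
— 5 worlds.
For Diamond not p or p:
s: Diamond not p is T, p is T. ✓
t: Diamond not p is F, p is T. ✓
u: Diamond not p is T, p is T. ✓
v: Diamond not p is F, p is F. ✗
w: Diamond not p is F, p is T. ✓
x: Diamond not p is F, p is T. ✓
y: Diamond not p is T, p is T. ✓
z: Diamond not p is F, p is T. ✓
— 7 worlds.

5 and 7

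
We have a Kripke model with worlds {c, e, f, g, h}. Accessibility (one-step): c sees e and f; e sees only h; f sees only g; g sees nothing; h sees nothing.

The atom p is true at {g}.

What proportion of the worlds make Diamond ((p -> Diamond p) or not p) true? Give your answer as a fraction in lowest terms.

2/5

c: successors {e, f}; (p -> Diamond p) or not p there: e:T, f:T. ✓
e: successors {h}; (p -> Diamond p) or not p there: h:T. ✓
f: successors {g}; (p -> Diamond p) or not p there: g:F. ✗
g: no successors, so Diamond ((p -> Diamond p) or not p) fails. ✗
h: no successors, so Diamond ((p -> Diamond p) or not p) fails. ✗
That's 2 of 5 worlds, so 2/5.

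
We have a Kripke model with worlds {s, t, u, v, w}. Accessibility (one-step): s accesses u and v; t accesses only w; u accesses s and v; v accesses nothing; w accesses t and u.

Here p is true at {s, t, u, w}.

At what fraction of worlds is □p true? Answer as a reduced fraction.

s: successors {u, v}; p there: u:T, v:F. ✗
t: successors {w}; p there: w:T. ✓
u: successors {s, v}; p there: s:T, v:F. ✗
v: no successors, so □p holds vacuously. ✓
w: successors {t, u}; p there: t:T, u:T. ✓
That's 3 of 5 worlds, so 3/5.

3/5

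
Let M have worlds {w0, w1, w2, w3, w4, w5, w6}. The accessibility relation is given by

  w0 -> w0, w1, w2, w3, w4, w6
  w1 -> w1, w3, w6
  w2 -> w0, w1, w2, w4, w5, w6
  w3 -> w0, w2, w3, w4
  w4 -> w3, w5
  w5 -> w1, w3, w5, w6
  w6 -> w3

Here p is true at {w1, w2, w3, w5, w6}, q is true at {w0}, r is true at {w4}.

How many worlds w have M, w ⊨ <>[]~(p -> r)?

6

w0: successors {w0, w1, w2, w3, w4, w6}; []~(p -> r) there: w0:F, w1:T, w2:F, w3:F, w4:T, w6:T. ✓
w1: successors {w1, w3, w6}; []~(p -> r) there: w1:T, w3:F, w6:T. ✓
w2: successors {w0, w1, w2, w4, w5, w6}; []~(p -> r) there: w0:F, w1:T, w2:F, w4:T, w5:T, w6:T. ✓
w3: successors {w0, w2, w3, w4}; []~(p -> r) there: w0:F, w2:F, w3:F, w4:T. ✓
w4: successors {w3, w5}; []~(p -> r) there: w3:F, w5:T. ✓
w5: successors {w1, w3, w5, w6}; []~(p -> r) there: w1:T, w3:F, w5:T, w6:T. ✓
w6: successors {w3}; []~(p -> r) there: w3:F. ✗
Satisfying worlds: {w0, w1, w2, w3, w4, w5}.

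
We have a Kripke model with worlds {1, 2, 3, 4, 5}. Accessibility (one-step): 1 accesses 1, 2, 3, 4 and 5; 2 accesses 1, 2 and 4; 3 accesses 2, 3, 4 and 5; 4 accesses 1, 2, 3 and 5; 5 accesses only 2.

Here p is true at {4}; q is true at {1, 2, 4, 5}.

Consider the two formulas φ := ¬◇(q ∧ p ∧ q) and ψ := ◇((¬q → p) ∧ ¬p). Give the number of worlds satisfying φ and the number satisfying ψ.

2 and 5

For ¬◇(q ∧ p ∧ q):
1: ◇(q ∧ p ∧ q) is T. ✗
2: ◇(q ∧ p ∧ q) is T. ✗
3: ◇(q ∧ p ∧ q) is T. ✗
4: ◇(q ∧ p ∧ q) is F. ✓
5: ◇(q ∧ p ∧ q) is F. ✓
— 2 worlds.
For ◇((¬q → p) ∧ ¬p):
1: successors {1, 2, 3, 4, 5}; (¬q → p) ∧ ¬p there: 1:T, 2:T, 3:F, 4:F, 5:T. ✓
2: successors {1, 2, 4}; (¬q → p) ∧ ¬p there: 1:T, 2:T, 4:F. ✓
3: successors {2, 3, 4, 5}; (¬q → p) ∧ ¬p there: 2:T, 3:F, 4:F, 5:T. ✓
4: successors {1, 2, 3, 5}; (¬q → p) ∧ ¬p there: 1:T, 2:T, 3:F, 5:T. ✓
5: successors {2}; (¬q → p) ∧ ¬p there: 2:T. ✓
— 5 worlds.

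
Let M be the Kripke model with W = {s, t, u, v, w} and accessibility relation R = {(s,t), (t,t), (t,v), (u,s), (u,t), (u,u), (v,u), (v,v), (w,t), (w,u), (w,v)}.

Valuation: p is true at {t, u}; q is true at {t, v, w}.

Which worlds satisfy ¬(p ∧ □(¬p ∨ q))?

{s, u, v, w}

s: p ∧ □(¬p ∨ q) is F. ✓
t: p ∧ □(¬p ∨ q) is T. ✗
u: p ∧ □(¬p ∨ q) is F. ✓
v: p ∧ □(¬p ∨ q) is F. ✓
w: p ∧ □(¬p ∨ q) is F. ✓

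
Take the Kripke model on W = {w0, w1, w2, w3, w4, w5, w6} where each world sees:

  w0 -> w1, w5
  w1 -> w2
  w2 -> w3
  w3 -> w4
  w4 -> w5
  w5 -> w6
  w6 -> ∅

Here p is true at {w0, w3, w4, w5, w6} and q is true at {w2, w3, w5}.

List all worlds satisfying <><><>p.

{w0, w1, w2, w3}

w0: successors {w1, w5}; <><>p there: w1:T, w5:F. ✓
w1: successors {w2}; <><>p there: w2:T. ✓
w2: successors {w3}; <><>p there: w3:T. ✓
w3: successors {w4}; <><>p there: w4:T. ✓
w4: successors {w5}; <><>p there: w5:F. ✗
w5: successors {w6}; <><>p there: w6:F. ✗
w6: no successors, so <><><>p fails. ✗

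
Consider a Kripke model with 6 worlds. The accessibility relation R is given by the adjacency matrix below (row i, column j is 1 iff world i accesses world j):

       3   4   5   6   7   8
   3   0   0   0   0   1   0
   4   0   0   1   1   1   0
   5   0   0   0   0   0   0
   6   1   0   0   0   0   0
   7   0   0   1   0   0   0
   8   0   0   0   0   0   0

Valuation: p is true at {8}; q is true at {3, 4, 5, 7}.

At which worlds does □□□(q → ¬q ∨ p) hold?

3: successors {7}; □□(q → ¬q ∨ p) there: 7:T. ✓
4: successors {5, 6, 7}; □□(q → ¬q ∨ p) there: 5:T, 6:F, 7:T. ✗
5: no successors, so □□□(q → ¬q ∨ p) holds vacuously. ✓
6: successors {3}; □□(q → ¬q ∨ p) there: 3:F. ✗
7: successors {5}; □□(q → ¬q ∨ p) there: 5:T. ✓
8: no successors, so □□□(q → ¬q ∨ p) holds vacuously. ✓

{3, 5, 7, 8}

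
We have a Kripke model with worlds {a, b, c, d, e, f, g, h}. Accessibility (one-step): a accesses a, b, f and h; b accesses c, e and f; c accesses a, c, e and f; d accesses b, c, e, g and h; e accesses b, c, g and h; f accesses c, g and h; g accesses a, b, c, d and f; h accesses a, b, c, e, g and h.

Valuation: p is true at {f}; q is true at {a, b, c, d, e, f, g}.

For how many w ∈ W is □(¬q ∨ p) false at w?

8

a: successors {a, b, f, h}; ¬q ∨ p there: a:F, b:F, f:T, h:T. ✗
b: successors {c, e, f}; ¬q ∨ p there: c:F, e:F, f:T. ✗
c: successors {a, c, e, f}; ¬q ∨ p there: a:F, c:F, e:F, f:T. ✗
d: successors {b, c, e, g, h}; ¬q ∨ p there: b:F, c:F, e:F, g:F, h:T. ✗
e: successors {b, c, g, h}; ¬q ∨ p there: b:F, c:F, g:F, h:T. ✗
f: successors {c, g, h}; ¬q ∨ p there: c:F, g:F, h:T. ✗
g: successors {a, b, c, d, f}; ¬q ∨ p there: a:F, b:F, c:F, d:F, f:T. ✗
h: successors {a, b, c, e, g, h}; ¬q ∨ p there: a:F, b:F, c:F, e:F, g:F, h:T. ✗
Satisfying worlds: ∅.
So □(¬q ∨ p) fails at the other 8 worlds.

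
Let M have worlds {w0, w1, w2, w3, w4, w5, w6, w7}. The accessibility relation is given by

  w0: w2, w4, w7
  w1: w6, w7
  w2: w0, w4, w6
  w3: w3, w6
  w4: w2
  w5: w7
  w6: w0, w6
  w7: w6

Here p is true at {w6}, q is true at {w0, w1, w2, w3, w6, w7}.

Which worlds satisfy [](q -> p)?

w0: successors {w2, w4, w7}; q -> p there: w2:F, w4:T, w7:F. ✗
w1: successors {w6, w7}; q -> p there: w6:T, w7:F. ✗
w2: successors {w0, w4, w6}; q -> p there: w0:F, w4:T, w6:T. ✗
w3: successors {w3, w6}; q -> p there: w3:F, w6:T. ✗
w4: successors {w2}; q -> p there: w2:F. ✗
w5: successors {w7}; q -> p there: w7:F. ✗
w6: successors {w0, w6}; q -> p there: w0:F, w6:T. ✗
w7: successors {w6}; q -> p there: w6:T. ✓

{w7}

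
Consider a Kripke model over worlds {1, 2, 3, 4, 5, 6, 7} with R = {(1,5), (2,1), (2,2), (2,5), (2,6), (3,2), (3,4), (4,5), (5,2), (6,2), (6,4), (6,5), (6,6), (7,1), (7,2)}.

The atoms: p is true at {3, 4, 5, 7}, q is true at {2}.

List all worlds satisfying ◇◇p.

1: successors {5}; ◇p there: 5:F. ✗
2: successors {1, 2, 5, 6}; ◇p there: 1:T, 2:T, 5:F, 6:T. ✓
3: successors {2, 4}; ◇p there: 2:T, 4:T. ✓
4: successors {5}; ◇p there: 5:F. ✗
5: successors {2}; ◇p there: 2:T. ✓
6: successors {2, 4, 5, 6}; ◇p there: 2:T, 4:T, 5:F, 6:T. ✓
7: successors {1, 2}; ◇p there: 1:T, 2:T. ✓

{2, 3, 5, 6, 7}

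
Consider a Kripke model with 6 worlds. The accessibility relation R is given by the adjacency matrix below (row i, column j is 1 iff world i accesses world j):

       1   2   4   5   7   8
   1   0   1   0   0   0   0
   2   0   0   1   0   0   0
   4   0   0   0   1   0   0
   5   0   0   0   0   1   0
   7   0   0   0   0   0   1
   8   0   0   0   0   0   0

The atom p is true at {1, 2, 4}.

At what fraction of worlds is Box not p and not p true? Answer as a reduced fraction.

1/2

1: Box not p is F, not p is F. ✗
2: Box not p is F, not p is F. ✗
4: Box not p is T, not p is F. ✗
5: Box not p is T, not p is T. ✓
7: Box not p is T, not p is T. ✓
8: Box not p is T, not p is T. ✓
That's 3 of 6 worlds, so 3/6 = 1/2.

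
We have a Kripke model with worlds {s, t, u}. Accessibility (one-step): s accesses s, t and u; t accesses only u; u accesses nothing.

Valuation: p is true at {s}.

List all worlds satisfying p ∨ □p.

{s, u}

s: p is T, □p is F. ✓
t: p is F, □p is F. ✗
u: p is F, □p is T. ✓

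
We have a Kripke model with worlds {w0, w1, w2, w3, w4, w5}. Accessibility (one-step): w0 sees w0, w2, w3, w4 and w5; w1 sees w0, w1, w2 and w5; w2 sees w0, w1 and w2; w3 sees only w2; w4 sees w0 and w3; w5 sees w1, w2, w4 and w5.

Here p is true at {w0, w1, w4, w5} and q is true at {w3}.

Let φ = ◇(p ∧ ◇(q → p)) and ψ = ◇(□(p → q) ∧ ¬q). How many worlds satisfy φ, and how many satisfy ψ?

5 and 0

For ◇(p ∧ ◇(q → p)):
w0: successors {w0, w2, w3, w4, w5}; p ∧ ◇(q → p) there: w0:T, w2:F, w3:F, w4:T, w5:T. ✓
w1: successors {w0, w1, w2, w5}; p ∧ ◇(q → p) there: w0:T, w1:T, w2:F, w5:T. ✓
w2: successors {w0, w1, w2}; p ∧ ◇(q → p) there: w0:T, w1:T, w2:F. ✓
w3: successors {w2}; p ∧ ◇(q → p) there: w2:F. ✗
w4: successors {w0, w3}; p ∧ ◇(q → p) there: w0:T, w3:F. ✓
w5: successors {w1, w2, w4, w5}; p ∧ ◇(q → p) there: w1:T, w2:F, w4:T, w5:T. ✓
— 5 worlds.
For ◇(□(p → q) ∧ ¬q):
w0: successors {w0, w2, w3, w4, w5}; □(p → q) ∧ ¬q there: w0:F, w2:F, w3:F, w4:F, w5:F. ✗
w1: successors {w0, w1, w2, w5}; □(p → q) ∧ ¬q there: w0:F, w1:F, w2:F, w5:F. ✗
w2: successors {w0, w1, w2}; □(p → q) ∧ ¬q there: w0:F, w1:F, w2:F. ✗
w3: successors {w2}; □(p → q) ∧ ¬q there: w2:F. ✗
w4: successors {w0, w3}; □(p → q) ∧ ¬q there: w0:F, w3:F. ✗
w5: successors {w1, w2, w4, w5}; □(p → q) ∧ ¬q there: w1:F, w2:F, w4:F, w5:F. ✗
— 0 worlds.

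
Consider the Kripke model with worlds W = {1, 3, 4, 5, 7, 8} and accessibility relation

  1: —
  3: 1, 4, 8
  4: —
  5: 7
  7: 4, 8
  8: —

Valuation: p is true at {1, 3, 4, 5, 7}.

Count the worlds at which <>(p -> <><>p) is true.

1: no successors, so <>(p -> <><>p) fails. ✗
3: successors {1, 4, 8}; p -> <><>p there: 1:F, 4:F, 8:T. ✓
4: no successors, so <>(p -> <><>p) fails. ✗
5: successors {7}; p -> <><>p there: 7:F. ✗
7: successors {4, 8}; p -> <><>p there: 4:F, 8:T. ✓
8: no successors, so <>(p -> <><>p) fails. ✗
Satisfying worlds: {3, 7}.

2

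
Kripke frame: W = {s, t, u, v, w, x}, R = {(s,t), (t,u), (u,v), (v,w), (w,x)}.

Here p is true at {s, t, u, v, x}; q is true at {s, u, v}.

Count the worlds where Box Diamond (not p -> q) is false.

s: successors {t}; Diamond (not p -> q) there: t:T. ✓
t: successors {u}; Diamond (not p -> q) there: u:T. ✓
u: successors {v}; Diamond (not p -> q) there: v:F. ✗
v: successors {w}; Diamond (not p -> q) there: w:T. ✓
w: successors {x}; Diamond (not p -> q) there: x:F. ✗
x: no successors, so Box Diamond (not p -> q) holds vacuously. ✓
Satisfying worlds: {s, t, v, x}.
So Box Diamond (not p -> q) fails at the other 2 worlds.

2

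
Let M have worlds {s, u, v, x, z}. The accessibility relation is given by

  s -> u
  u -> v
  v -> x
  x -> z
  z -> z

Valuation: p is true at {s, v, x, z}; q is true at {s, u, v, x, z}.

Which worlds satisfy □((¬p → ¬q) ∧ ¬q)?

∅

s: successors {u}; (¬p → ¬q) ∧ ¬q there: u:F. ✗
u: successors {v}; (¬p → ¬q) ∧ ¬q there: v:F. ✗
v: successors {x}; (¬p → ¬q) ∧ ¬q there: x:F. ✗
x: successors {z}; (¬p → ¬q) ∧ ¬q there: z:F. ✗
z: successors {z}; (¬p → ¬q) ∧ ¬q there: z:F. ✗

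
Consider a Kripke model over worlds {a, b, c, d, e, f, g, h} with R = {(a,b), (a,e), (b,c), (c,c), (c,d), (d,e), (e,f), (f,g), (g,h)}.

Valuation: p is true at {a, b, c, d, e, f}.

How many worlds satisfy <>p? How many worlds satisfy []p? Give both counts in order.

For <>p:
a: successors {b, e}; p there: b:T, e:T. ✓
b: successors {c}; p there: c:T. ✓
c: successors {c, d}; p there: c:T, d:T. ✓
d: successors {e}; p there: e:T. ✓
e: successors {f}; p there: f:T. ✓
f: successors {g}; p there: g:F. ✗
g: successors {h}; p there: h:F. ✗
h: no successors, so <>p fails. ✗
— 5 worlds.
For []p:
a: successors {b, e}; p there: b:T, e:T. ✓
b: successors {c}; p there: c:T. ✓
c: successors {c, d}; p there: c:T, d:T. ✓
d: successors {e}; p there: e:T. ✓
e: successors {f}; p there: f:T. ✓
f: successors {g}; p there: g:F. ✗
g: successors {h}; p there: h:F. ✗
h: no successors, so []p holds vacuously. ✓
— 6 worlds.

5 and 6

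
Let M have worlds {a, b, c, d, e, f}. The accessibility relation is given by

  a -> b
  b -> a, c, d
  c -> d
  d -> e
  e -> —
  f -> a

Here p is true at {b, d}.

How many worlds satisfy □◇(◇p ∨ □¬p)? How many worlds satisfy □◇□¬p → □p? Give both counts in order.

For □◇(◇p ∨ □¬p):
a: successors {b}; ◇(◇p ∨ □¬p) there: b:T. ✓
b: successors {a, c, d}; ◇(◇p ∨ □¬p) there: a:T, c:T, d:T. ✓
c: successors {d}; ◇(◇p ∨ □¬p) there: d:T. ✓
d: successors {e}; ◇(◇p ∨ □¬p) there: e:F. ✗
e: no successors, so □◇(◇p ∨ □¬p) holds vacuously. ✓
f: successors {a}; ◇(◇p ∨ □¬p) there: a:T. ✓
— 5 worlds.
For □◇□¬p → □p:
a: □◇□¬p is T, □p is T. ✓
b: □◇□¬p is F, □p is F. ✓
c: □◇□¬p is T, □p is T. ✓
d: □◇□¬p is F, □p is F. ✓
e: □◇□¬p is T, □p is T. ✓
f: □◇□¬p is F, □p is F. ✓
— 6 worlds.

5 and 6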